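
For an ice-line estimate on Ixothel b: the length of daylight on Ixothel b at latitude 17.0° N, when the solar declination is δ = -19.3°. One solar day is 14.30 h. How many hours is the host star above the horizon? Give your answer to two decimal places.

cos H₀ = −tan φ · tan δ = −tan(+17.0°) × tan(-19.300°) = 0.1071, so H₀ = 1.4635 rad = 83.85°.
Daylight = 2H₀/(2π) × 14.30 h = (1.4635/π) × 14.30 = 6.66 h.

6.66 h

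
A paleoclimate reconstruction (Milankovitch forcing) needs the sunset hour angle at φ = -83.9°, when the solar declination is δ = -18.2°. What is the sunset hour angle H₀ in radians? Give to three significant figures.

H₀ = 3.14 rad

Sunrise equation: cos H₀ = −tan φ · tan δ = -3.0765 ≤ −1, so the Sun never sets (polar day) and H₀ = π.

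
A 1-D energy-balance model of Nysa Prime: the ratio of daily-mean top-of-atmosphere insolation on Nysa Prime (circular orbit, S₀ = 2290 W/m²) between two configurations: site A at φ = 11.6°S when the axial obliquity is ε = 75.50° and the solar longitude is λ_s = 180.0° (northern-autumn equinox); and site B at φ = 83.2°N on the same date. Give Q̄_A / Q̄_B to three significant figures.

Q̄_A / Q̄_B ≈ 8.27

— Configuration A (φ=-11.6°):
Solar declination: sin δ = sin ε · sin λ_s = sin 75.50° × sin 180.0° = 0.00000, so δ = +0.000°.
cos H₀ = −tan(-11.6°) tan(+0.000°) = 0.0000, H₀ = 1.5708 rad.
Bracket: H₀ sin φ sin δ + cos φ cos δ sin H₀ = 1.5708×-0.20108×0.00000 + 0.97958×1.00000×1.00000 = -0.000000 + 0.979580 = 0.979580.
Q̄ = (S₀/π) × [bracket] = (2290/π) × 0.979580 = 714.04 W/m².
— Configuration B (φ=+83.2°):
cos H₀ = −tan(+83.2°) tan(+0.000°) = -0.0000, H₀ = 1.5708 rad.
Bracket: H₀ sin φ sin δ + cos φ cos δ sin H₀ = 1.5708×0.99297×0.00000 + 0.11840×1.00000×1.00000 = 0.000000 + 0.118400 = 0.118400.
Q̄ = (S₀/π) × [bracket] = (2290/π) × 0.118400 = 86.305 W/m².
Ratio Q̄_A / Q̄_B = 714.04 / 86.305 = 8.273.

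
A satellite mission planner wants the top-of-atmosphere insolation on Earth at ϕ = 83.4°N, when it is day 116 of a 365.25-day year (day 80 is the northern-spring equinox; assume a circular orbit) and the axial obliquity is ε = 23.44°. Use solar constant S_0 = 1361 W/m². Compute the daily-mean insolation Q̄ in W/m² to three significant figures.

Q̄ ≈ 312 W/m²

Solar longitude: L_s = 360° × (116 − 80)/365.25 = 35.483°.
sin δ = sin 23.44° × sin 35.483° = 0.23090, so δ = +13.350°.
cos h₀ = −tan(+83.4°) tan(+13.350°) = -2.0510 ≤ −1 ⇒ polar day, h₀ = π.
Bracket: h₀ sin ϕ sin δ + cos ϕ cos δ sin h₀ = 3.1416×0.99337×0.23090 + 0.11494×0.97298×0.00000 = 0.720586 + 0.000000 = 0.720586.
Q̄ = (S_0/π) × [bracket] = (1361/π) × 0.720586 = 312.2 W/m².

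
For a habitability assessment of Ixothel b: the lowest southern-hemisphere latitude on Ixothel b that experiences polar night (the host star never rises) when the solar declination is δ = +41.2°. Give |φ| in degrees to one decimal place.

Polar night requires cos H₀ = −tan φ tan δ ≥ 1, i.e. tan φ tan δ ≤ −1.
The boundary is |tan φ| · |tan δ| = 1, so |φ| = 90° − |δ| = 90° − 41.2° = 48.8° in the southern hemisphere.

|φ| = 48.8°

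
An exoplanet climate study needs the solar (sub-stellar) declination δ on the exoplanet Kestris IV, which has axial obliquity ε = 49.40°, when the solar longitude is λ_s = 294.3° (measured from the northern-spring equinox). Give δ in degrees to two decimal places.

δ = -43.79°

sin δ = sin ε · sin λ_s = sin 49.40° × sin 294.3° = -0.692002.
δ = arcsin(-0.692002) = -43.79°.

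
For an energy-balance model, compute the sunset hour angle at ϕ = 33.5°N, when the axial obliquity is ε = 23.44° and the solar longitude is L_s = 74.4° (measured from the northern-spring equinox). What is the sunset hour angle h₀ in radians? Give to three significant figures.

h₀ = 1.85 rad

Solar declination: sin δ = sin ε · sin L_s = sin 23.44° × sin 74.4° = 0.38313, so δ = +22.528°.
cos h₀ = −tan ϕ · tan δ = −tan(+33.5°) × tan(+22.528°) = -0.2745, so h₀ = 1.8489 rad = 105.93°.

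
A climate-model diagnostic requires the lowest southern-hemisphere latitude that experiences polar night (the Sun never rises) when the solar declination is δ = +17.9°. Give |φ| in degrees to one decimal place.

Polar night requires cos H₀ = −tan φ tan δ ≥ 1, i.e. tan φ tan δ ≤ −1.
The boundary is |tan φ| · |tan δ| = 1, so |φ| = 90° − |δ| = 90° − 17.9° = 72.1° in the southern hemisphere.

|φ| = 72.1°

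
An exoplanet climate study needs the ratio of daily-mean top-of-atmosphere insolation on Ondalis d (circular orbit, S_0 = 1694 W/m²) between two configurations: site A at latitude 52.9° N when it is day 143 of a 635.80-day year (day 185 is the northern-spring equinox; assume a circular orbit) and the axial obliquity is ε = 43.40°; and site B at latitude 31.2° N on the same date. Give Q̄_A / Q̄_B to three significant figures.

Q̄_A / Q̄_B ≈ 0.452

— Configuration A (ϕ=+52.9°):
Solar longitude: L_s = 360° × (143 − 185)/635.80 = -23.781°, i.e. -23.781° + 360° = 336.219°.
sin δ = sin 43.40° × sin 336.219° = -0.27706, so δ = -16.085°.
cos h₀ = −tan(+52.9°) tan(-16.085°) = 0.3813, h₀ = 1.1796 rad.
Bracket: h₀ sin ϕ sin δ + cos ϕ cos δ sin h₀ = 1.1796×0.79758×-0.27706 + 0.60321×0.96085×0.92446 = -0.260665 + 0.535812 = 0.275147.
Q̄ = (S_0/π) × [bracket] = (1694/π) × 0.275147 = 148.36 W/m².
— Configuration B (ϕ=+31.2°):
cos h₀ = −tan(+31.2°) tan(-16.085°) = 0.1746, h₀ = 1.3953 rad.
Bracket: h₀ sin ϕ sin δ + cos ϕ cos δ sin h₀ = 1.3953×0.51803×-0.27706 + 0.85536×0.96085×0.98463 = -0.200261 + 0.809240 = 0.608979.
Q̄ = (S_0/π) × [bracket] = (1694/π) × 0.608979 = 328.37 W/m².
Ratio Q̄_A / Q̄_B = 148.36 / 328.37 = 0.4518.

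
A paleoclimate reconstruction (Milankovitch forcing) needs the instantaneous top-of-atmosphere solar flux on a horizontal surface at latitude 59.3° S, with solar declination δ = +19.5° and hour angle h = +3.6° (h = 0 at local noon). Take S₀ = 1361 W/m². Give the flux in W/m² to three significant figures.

cos θ_z = sin φ sin δ + cos φ cos δ cos h = -0.287025 + 0.480309 = 0.193284.
Flux = S₀ · cos θ_z = 1361 × 0.193284 = 263.1 W/m².

263 W/m²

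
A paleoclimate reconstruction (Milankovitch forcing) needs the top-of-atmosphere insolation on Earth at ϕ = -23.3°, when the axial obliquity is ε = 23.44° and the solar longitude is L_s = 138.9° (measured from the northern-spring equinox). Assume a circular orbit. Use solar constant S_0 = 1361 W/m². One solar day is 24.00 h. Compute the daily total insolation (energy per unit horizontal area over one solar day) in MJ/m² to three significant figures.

Solar declination: sin δ = sin ε · sin L_s = sin 23.44° × sin 138.9° = 0.26150, so δ = +15.159°.
cos h₀ = −tan(-23.3°) tan(+15.159°) = 0.1167, h₀ = 1.4539 rad.
Bracket: h₀ sin ϕ sin δ + cos ϕ cos δ sin h₀ = 1.4539×-0.39555×0.26150 + 0.91845×0.96520×0.99317 = -0.150386 + 0.880433 = 0.730047.
Q̄ = (S_0/π) × [bracket] = (1361/π) × 0.730047 = 316.27 W/m².
Daily total = Q̄ × 24.00 h × 3600 s/h = 316.27 × 24.00 × 3600 / 10⁶ = 27.33 MJ/m².

27.3 MJ/m²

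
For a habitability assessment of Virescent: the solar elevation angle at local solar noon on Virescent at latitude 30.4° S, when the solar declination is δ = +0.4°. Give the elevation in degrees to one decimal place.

59.2°

At local noon the hour angle is zero, so the zenith angle equals |φ − δ| = |-30.4° − (+0.400°)| = 30.800°.
Elevation = 90° − 30.800° = 59.2°.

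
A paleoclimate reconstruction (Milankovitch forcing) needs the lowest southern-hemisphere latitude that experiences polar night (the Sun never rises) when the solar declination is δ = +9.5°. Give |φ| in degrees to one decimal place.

Polar night requires cos H₀ = −tan φ tan δ ≥ 1, i.e. tan φ tan δ ≤ −1.
The boundary is |tan φ| · |tan δ| = 1, so |φ| = 90° − |δ| = 90° − 9.5° = 80.5° in the southern hemisphere.

|φ| = 80.5°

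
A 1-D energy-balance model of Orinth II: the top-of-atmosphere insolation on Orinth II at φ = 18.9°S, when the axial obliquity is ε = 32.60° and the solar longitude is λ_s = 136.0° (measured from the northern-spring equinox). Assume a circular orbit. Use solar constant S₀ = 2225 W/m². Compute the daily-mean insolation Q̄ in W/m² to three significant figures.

Solar declination: sin δ = sin ε · sin λ_s = sin 32.60° × sin 136.0° = 0.37426, so δ = +21.979°.
cos H₀ = −tan(-18.9°) tan(+21.979°) = 0.1382, H₀ = 1.4322 rad.
Bracket: H₀ sin φ sin δ + cos φ cos δ sin H₀ = 1.4322×-0.32392×0.37426 + 0.94609×0.92732×0.99041 = -0.173626 + 0.868915 = 0.695289.
Q̄ = (S₀/π) × [bracket] = (2225/π) × 0.695289 = 492.4 W/m².

Q̄ ≈ 492 W/m²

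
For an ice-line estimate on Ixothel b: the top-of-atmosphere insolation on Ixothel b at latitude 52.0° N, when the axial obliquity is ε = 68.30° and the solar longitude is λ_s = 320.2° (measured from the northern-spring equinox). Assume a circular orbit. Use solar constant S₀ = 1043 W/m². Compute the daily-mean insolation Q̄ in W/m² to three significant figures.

Solar declination: sin δ = sin ε · sin λ_s = sin 68.30° × sin 320.2° = -0.59475, so δ = -36.495°.
cos H₀ = −tan(+52.0°) tan(-36.495°) = 0.9469, H₀ = 0.3273 rad.
Bracket: H₀ sin φ sin δ + cos φ cos δ sin H₀ = 0.3273×0.78801×-0.59475 + 0.61566×0.80391×0.32147 = -0.153395 + 0.159107 = 0.005712.
Q̄ = (S₀/π) × [bracket] = (1043/π) × 0.005712 = 1.896 W/m².

Q̄ ≈ 1.90 W/m²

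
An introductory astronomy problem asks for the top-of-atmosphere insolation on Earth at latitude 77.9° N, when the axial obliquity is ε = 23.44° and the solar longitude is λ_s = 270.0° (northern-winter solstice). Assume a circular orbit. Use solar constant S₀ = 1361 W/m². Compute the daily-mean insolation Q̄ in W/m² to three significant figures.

Q̄ ≈ 0.00 W/m²

Solar declination: sin δ = sin ε · sin λ_s = sin 23.44° × sin 270.0° = -0.39779, so δ = -23.440°.
cos H₀ = −tan(+77.9°) tan(-23.440°) = 2.0224 ≥ 1 ⇒ polar night, H₀ = 0 and Q̄ = 0.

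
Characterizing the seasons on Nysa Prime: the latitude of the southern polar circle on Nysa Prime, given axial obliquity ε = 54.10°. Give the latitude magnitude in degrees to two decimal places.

35.90°

The polar circle is the lowest latitude that experiences at least one full rotation of continuous darkness at the northern-summer solstice; it lies at |φ| = 90° − ε = 90° − 54.10° = 35.90°.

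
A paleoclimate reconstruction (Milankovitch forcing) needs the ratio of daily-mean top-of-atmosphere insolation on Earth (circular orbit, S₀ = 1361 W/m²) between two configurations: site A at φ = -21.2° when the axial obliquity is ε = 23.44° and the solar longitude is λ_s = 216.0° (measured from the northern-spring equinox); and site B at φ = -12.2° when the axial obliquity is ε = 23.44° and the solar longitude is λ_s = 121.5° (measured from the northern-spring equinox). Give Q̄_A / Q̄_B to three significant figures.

Q̄_A / Q̄_B ≈ 1.29

— Configuration A (φ=-21.2°):
Solar declination: sin δ = sin ε · sin λ_s = sin 23.44° × sin 216.0° = -0.23381, so δ = -13.522°.
cos H₀ = −tan(-21.2°) tan(-13.522°) = -0.0933, H₀ = 1.6642 rad.
Bracket: H₀ sin φ sin δ + cos φ cos δ sin H₀ = 1.6642×-0.36162×-0.23381 + 0.93232×0.97228×0.99564 = 0.140709 + 0.902524 = 1.043233.
Q̄ = (S₀/π) × [bracket] = (1361/π) × 1.043233 = 451.95 W/m².
— Configuration B (φ=-12.2°):
Solar declination: sin δ = sin ε · sin λ_s = sin 23.44° × sin 121.5° = 0.33917, so δ = +19.826°.
cos H₀ = −tan(-12.2°) tan(+19.826°) = 0.0780, H₀ = 1.4928 rad.
Bracket: H₀ sin φ sin δ + cos φ cos δ sin H₀ = 1.4928×-0.21132×0.33917 + 0.97742×0.94072×0.99696 = -0.106994 + 0.916683 = 0.809689.
Q̄ = (S₀/π) × [bracket] = (1361/π) × 0.809689 = 350.77 W/m².
Ratio Q̄_A / Q̄_B = 451.95 / 350.77 = 1.288.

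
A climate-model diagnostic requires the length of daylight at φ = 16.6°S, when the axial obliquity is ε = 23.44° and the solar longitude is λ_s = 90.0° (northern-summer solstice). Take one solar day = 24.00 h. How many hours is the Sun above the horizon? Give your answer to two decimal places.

11.01 h

Solar declination: sin δ = sin ε · sin λ_s = sin 23.44° × sin 90.0° = 0.39779, so δ = +23.440°.
cos H₀ = −tan φ · tan δ = −tan(-16.6°) × tan(+23.440°) = 0.1293, so H₀ = 1.4412 rad = 82.57°.
Daylight = 2H₀/(2π) × 24.00 h = (1.4412/π) × 24.00 = 11.01 h.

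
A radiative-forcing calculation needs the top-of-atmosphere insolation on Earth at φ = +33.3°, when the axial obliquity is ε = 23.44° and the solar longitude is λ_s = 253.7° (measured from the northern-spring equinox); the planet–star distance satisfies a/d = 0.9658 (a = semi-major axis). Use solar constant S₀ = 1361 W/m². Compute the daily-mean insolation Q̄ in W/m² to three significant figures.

Solar declination: sin δ = sin ε · sin λ_s = sin 23.44° × sin 253.7° = -0.38180, so δ = -22.445°.
cos H₀ = −tan(+33.3°) tan(-22.445°) = 0.2714, H₀ = 1.2960 rad.
Bracket: H₀ sin φ sin δ + cos φ cos δ sin H₀ = 1.2960×0.54902×-0.38180 + 0.83581×0.92425×0.96248 = -0.271662 + 0.743513 = 0.471851.
Inverse-square distance factor (a/d)² = 0.9658² = 0.932770.
Q̄ = (S₀/π) × 0.932770 × [bracket] = (1361/π) × 0.932770 × 0.471851 = 190.7 W/m².

Q̄ ≈ 191 W/m²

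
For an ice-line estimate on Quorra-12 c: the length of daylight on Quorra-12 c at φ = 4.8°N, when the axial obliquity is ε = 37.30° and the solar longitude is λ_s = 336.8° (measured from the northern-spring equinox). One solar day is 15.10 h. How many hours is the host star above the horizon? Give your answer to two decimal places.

7.45 h

Solar declination: sin δ = sin ε · sin λ_s = sin 37.30° × sin 336.8° = -0.23872, so δ = -13.811°.
cos H₀ = −tan φ · tan δ = −tan(+4.8°) × tan(-13.811°) = 0.0206, so H₀ = 1.5502 rad = 88.82°.
Daylight = 2H₀/(2π) × 15.10 h = (1.5502/π) × 15.10 = 7.45 h.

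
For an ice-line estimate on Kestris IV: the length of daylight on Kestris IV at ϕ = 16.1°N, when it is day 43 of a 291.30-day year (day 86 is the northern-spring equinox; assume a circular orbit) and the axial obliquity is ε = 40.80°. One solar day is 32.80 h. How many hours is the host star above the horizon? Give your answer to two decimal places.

14.54 h

Solar longitude: L_s = 360° × (43 − 86)/291.30 = -53.141°, i.e. -53.141° + 360° = 306.859°.
sin δ = sin 40.80° × sin 306.859° = -0.52281, so δ = -31.521°.
cos h₀ = −tan ϕ · tan δ = −tan(+16.1°) × tan(-31.521°) = 0.1770, so h₀ = 1.3928 rad = 79.80°.
Daylight = 2h₀/(2π) × 32.80 h = (1.3928/π) × 32.80 = 14.54 h.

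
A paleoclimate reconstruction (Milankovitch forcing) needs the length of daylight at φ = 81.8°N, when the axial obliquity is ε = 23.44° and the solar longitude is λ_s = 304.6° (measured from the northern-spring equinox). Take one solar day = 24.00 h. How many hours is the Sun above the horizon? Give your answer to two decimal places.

Solar declination: sin δ = sin ε · sin λ_s = sin 23.44° × sin 304.6° = -0.32743, so δ = -19.113°.
cos H₀ = −tan φ · tan δ = 2.4048 ≥ 1, so the Sun never rises (polar night) and H₀ = 0.
Daylight = 2H₀/(2π) × 24.00 h = (0.0000/π) × 24.00 = 0.00 h.

0.00 h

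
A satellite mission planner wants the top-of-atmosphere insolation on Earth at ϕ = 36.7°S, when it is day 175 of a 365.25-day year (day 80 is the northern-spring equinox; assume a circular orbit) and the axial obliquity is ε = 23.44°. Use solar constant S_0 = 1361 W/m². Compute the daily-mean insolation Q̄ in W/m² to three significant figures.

Q̄ ≈ 174 W/m²

Solar longitude: L_s = 360° × (175 − 80)/365.25 = 93.634°.
sin δ = sin 23.44° × sin 93.634° = 0.39699, so δ = +23.390°.
cos h₀ = −tan(-36.7°) tan(+23.390°) = 0.3224, h₀ = 1.2425 rad.
Bracket: h₀ sin ϕ sin δ + cos ϕ cos δ sin h₀ = 1.2425×-0.59763×0.39699 + 0.80178×0.91782×0.94660 = -0.294787 + 0.696593 = 0.401806.
Q̄ = (S_0/π) × [bracket] = (1361/π) × 0.401806 = 174.1 W/m².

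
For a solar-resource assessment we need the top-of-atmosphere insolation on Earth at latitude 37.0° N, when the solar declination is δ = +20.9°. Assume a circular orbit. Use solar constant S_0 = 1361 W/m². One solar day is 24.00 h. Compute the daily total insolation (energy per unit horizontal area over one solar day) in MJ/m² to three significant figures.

cos h₀ = −tan(+37.0°) tan(+20.900°) = -0.2878, h₀ = 1.8627 rad.
Bracket: h₀ sin ϕ sin δ + cos ϕ cos δ sin h₀ = 1.8627×0.60182×0.35674 + 0.79864×0.93420×0.95770 = 0.399909 + 0.714530 = 1.114439.
Q̄ = (S_0/π) × [bracket] = (1361/π) × 1.114439 = 482.80 W/m².
Daily total = Q̄ × 24.00 h × 3600 s/h = 482.80 × 24.00 × 3600 / 10⁶ = 41.71 MJ/m².

41.7 MJ/m²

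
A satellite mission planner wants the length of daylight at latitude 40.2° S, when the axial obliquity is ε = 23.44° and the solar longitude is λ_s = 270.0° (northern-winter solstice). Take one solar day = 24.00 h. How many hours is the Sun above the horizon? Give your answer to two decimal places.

14.87 h

Solar declination: sin δ = sin ε · sin λ_s = sin 23.44° × sin 270.0° = -0.39779, so δ = -23.440°.
cos H₀ = −tan φ · tan δ = −tan(-40.2°) × tan(-23.440°) = -0.3664, so H₀ = 1.9459 rad = 111.49°.
Daylight = 2H₀/(2π) × 24.00 h = (1.9459/π) × 24.00 = 14.87 h.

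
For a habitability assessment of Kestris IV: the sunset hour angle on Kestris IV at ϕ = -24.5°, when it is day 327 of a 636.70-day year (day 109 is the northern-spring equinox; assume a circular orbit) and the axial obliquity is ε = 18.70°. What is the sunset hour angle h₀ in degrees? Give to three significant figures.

Solar longitude: L_s = 360° × (327 − 109)/636.70 = 123.261°.
sin δ = sin 18.70° × sin 123.261° = 0.26809, so δ = +15.551°.
cos h₀ = −tan ϕ · tan δ = −tan(-24.5°) × tan(+15.551°) = 0.1268, so h₀ = 1.4436 rad = 82.71°.

h₀ = 82.7°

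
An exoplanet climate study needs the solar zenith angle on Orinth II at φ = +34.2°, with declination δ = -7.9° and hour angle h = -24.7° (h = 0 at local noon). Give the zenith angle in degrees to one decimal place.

θ_z = 48.2°

cos θ_z = sin φ sin δ + cos φ cos δ cos h = -0.077255 + 0.744278 = 0.667023.
θ_z = arccos(0.667023) = 48.2°.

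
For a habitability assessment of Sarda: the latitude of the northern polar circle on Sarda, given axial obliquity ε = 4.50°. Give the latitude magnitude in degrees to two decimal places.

85.50°

The polar circle is the lowest latitude that experiences at least one full rotation of continuous daylight at the northern-summer solstice; it lies at |ϕ| = 90° − ε = 90° − 4.50° = 85.50°.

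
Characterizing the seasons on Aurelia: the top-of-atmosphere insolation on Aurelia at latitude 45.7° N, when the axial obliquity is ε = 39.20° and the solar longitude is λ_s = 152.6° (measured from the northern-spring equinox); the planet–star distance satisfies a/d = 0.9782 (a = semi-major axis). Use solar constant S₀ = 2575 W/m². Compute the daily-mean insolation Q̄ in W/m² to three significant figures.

Q̄ ≈ 806 W/m²

Solar declination: sin δ = sin ε · sin λ_s = sin 39.20° × sin 152.6° = 0.29086, so δ = +16.909°.
cos H₀ = −tan(+45.7°) tan(+16.909°) = -0.3115, H₀ = 1.8876 rad.
Bracket: H₀ sin φ sin δ + cos φ cos δ sin H₀ = 1.8876×0.71569×0.29086 + 0.69842×0.95677×0.95024 = 0.392933 + 0.634976 = 1.027909.
Inverse-square distance factor (a/d)² = 0.9782² = 0.956875.
Q̄ = (S₀/π) × 0.956875 × [bracket] = (2575/π) × 0.956875 × 1.027909 = 806.2 W/m².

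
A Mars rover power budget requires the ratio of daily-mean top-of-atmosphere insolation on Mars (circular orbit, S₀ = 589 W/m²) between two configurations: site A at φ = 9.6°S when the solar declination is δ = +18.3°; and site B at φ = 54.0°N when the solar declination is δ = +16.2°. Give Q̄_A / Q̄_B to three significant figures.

— Configuration A (φ=-9.6°):
cos H₀ = −tan(-9.6°) tan(+18.300°) = 0.0559, H₀ = 1.5148 rad.
Bracket: H₀ sin φ sin δ + cos φ cos δ sin H₀ = 1.5148×-0.16677×0.31399 + 0.98600×0.94943×0.99843 = -0.079321 + 0.934668 = 0.855347.
Q̄ = (S₀/π) × [bracket] = (589/π) × 0.855347 = 160.36 W/m².
— Configuration B (φ=+54.0°):
cos H₀ = −tan(+54.0°) tan(+16.200°) = -0.3999, H₀ = 1.9822 rad.
Bracket: H₀ sin φ sin δ + cos φ cos δ sin H₀ = 1.9822×0.80902×0.27899 + 0.58779×0.96029×0.91657 = 0.447399 + 0.517357 = 0.964756.
Q̄ = (S₀/π) × [bracket] = (589/π) × 0.964756 = 180.88 W/m².
Ratio Q̄_A / Q̄_B = 160.36 / 180.88 = 0.8866.

Q̄_A / Q̄_B ≈ 0.887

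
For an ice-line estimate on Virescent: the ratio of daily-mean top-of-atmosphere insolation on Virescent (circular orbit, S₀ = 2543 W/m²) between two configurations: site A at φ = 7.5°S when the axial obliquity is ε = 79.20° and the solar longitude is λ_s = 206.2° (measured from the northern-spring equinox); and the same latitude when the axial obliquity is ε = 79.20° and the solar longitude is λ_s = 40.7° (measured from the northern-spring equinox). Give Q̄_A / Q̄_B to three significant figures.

Q̄_A / Q̄_B ≈ 1.55

— Configuration A (φ=-7.5°):
Solar declination: sin δ = sin ε · sin λ_s = sin 79.20° × sin 206.2° = -0.43369, so δ = -25.702°.
cos H₀ = −tan(-7.5°) tan(-25.702°) = -0.0634, H₀ = 1.6342 rad.
Bracket: H₀ sin φ sin δ + cos φ cos δ sin H₀ = 1.6342×-0.13053×-0.43369 + 0.99144×0.90106×0.99799 = 0.092511 + 0.891551 = 0.984062.
Q̄ = (S₀/π) × [bracket] = (2543/π) × 0.984062 = 796.56 W/m².
— Configuration B (φ=-7.5°):
Solar declination: sin δ = sin ε · sin λ_s = sin 79.20° × sin 40.7° = 0.64055, so δ = +39.833°.
cos H₀ = −tan(-7.5°) tan(+39.833°) = 0.1098, H₀ = 1.4608 rad.
Bracket: H₀ sin φ sin δ + cos φ cos δ sin H₀ = 1.4608×-0.13053×0.64055 + 0.99144×0.76792×0.99395 = -0.122139 + 0.756740 = 0.634601.
Q̄ = (S₀/π) × [bracket] = (2543/π) × 0.634601 = 513.69 W/m².
Ratio Q̄_A / Q̄_B = 796.56 / 513.69 = 1.551.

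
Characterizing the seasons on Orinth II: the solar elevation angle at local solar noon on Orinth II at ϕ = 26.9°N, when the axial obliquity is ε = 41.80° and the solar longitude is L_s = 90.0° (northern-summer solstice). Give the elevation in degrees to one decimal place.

75.1°

Solar declination: sin δ = sin ε · sin L_s = sin 41.80° × sin 90.0° = 0.66653, so δ = +41.800°.
At local noon the hour angle is zero, so the zenith angle equals |ϕ − δ| = |+26.9° − (+41.800°)| = 14.900°.
Elevation = 90° − 14.900° = 75.1°.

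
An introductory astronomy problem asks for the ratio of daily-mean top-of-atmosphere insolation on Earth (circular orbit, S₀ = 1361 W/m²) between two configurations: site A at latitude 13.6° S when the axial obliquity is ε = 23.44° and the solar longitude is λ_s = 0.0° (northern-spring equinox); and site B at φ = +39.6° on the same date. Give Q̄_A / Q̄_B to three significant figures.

Q̄_A / Q̄_B ≈ 1.26

— Configuration A (φ=-13.6°):
Solar declination: sin δ = sin ε · sin λ_s = sin 23.44° × sin 0.0° = 0.00000, so δ = +0.000°.
cos H₀ = −tan(-13.6°) tan(+0.000°) = 0.0000, H₀ = 1.5708 rad.
Bracket: H₀ sin φ sin δ + cos φ cos δ sin H₀ = 1.5708×-0.23514×0.00000 + 0.97196×1.00000×1.00000 = -0.000000 + 0.971960 = 0.971960.
Q̄ = (S₀/π) × [bracket] = (1361/π) × 0.971960 = 421.07 W/m².
— Configuration B (φ=+39.6°):
cos H₀ = −tan(+39.6°) tan(+0.000°) = -0.0000, H₀ = 1.5708 rad.
Bracket: H₀ sin φ sin δ + cos φ cos δ sin H₀ = 1.5708×0.63742×0.00000 + 0.77051×1.00000×1.00000 = 0.000000 + 0.770510 = 0.770510.
Q̄ = (S₀/π) × [bracket] = (1361/π) × 0.770510 = 333.80 W/m².
Ratio Q̄_A / Q̄_B = 421.07 / 333.80 = 1.261.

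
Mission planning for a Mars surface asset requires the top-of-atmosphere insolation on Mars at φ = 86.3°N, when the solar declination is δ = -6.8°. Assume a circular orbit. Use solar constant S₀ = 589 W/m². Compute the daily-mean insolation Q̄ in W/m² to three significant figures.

cos H₀ = −tan(+86.3°) tan(-6.800°) = 1.8439 ≥ 1 ⇒ polar night, H₀ = 0 and Q̄ = 0.

Q̄ ≈ 0.00 W/m²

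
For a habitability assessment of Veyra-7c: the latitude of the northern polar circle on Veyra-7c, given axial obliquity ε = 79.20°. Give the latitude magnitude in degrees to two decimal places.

The polar circle is the lowest latitude that experiences at least one full rotation of continuous daylight at the northern-summer solstice; it lies at |φ| = 90° − ε = 90° − 79.20° = 10.80°.

10.80°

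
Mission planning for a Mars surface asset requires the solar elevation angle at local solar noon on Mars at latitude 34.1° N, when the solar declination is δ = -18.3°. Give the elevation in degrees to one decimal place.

37.6°

At local noon the hour angle is zero, so the zenith angle equals |φ − δ| = |+34.1° − (-18.300°)| = 52.400°.
Elevation = 90° − 52.400° = 37.6°.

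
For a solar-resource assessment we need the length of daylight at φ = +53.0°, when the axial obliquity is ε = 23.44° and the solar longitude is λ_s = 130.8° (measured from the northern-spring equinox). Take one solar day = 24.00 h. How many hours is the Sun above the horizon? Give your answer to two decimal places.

15.30 h

Solar declination: sin δ = sin ε · sin λ_s = sin 23.44° × sin 130.8° = 0.30112, so δ = +17.525°.
cos H₀ = −tan φ · tan δ = −tan(+53.0°) × tan(+17.525°) = -0.4191, so H₀ = 2.0032 rad = 114.77°.
Daylight = 2H₀/(2π) × 24.00 h = (2.0032/π) × 24.00 = 15.30 h.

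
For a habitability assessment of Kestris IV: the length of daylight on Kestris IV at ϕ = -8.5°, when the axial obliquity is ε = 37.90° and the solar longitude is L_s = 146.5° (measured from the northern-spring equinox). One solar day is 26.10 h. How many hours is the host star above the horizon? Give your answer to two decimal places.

Solar declination: sin δ = sin ε · sin L_s = sin 37.90° × sin 146.5° = 0.33905, so δ = +19.819°.
cos h₀ = −tan ϕ · tan δ = −tan(-8.5°) × tan(+19.819°) = 0.0539, so h₀ = 1.5169 rad = 86.91°.
Daylight = 2h₀/(2π) × 26.10 h = (1.5169/π) × 26.10 = 12.60 h.

12.60 h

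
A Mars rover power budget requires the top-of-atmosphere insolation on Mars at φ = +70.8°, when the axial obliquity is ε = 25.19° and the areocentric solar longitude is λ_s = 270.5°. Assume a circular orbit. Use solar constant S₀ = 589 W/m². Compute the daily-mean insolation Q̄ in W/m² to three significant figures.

sin δ = sin 25.19° × sin 270.5° = -0.42561, so δ = -25.189°.
cos H₀ = −tan(+70.8°) tan(-25.189°) = 1.3506 ≥ 1 ⇒ polar night, H₀ = 0 and Q̄ = 0.

Q̄ ≈ 0.00 W/m²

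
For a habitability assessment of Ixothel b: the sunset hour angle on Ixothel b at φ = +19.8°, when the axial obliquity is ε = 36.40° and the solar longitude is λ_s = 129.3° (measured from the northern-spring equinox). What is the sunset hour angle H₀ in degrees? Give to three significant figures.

Solar declination: sin δ = sin ε · sin λ_s = sin 36.40° × sin 129.3° = 0.45921, so δ = +27.336°.
cos H₀ = −tan φ · tan δ = −tan(+19.8°) × tan(+27.336°) = -0.1861, so H₀ = 1.7580 rad = 100.73°.

H₀ = 101°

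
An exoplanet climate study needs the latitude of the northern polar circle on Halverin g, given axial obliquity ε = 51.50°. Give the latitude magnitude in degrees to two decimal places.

38.50°

The polar circle is the lowest latitude that experiences at least one full rotation of continuous daylight at the northern-summer solstice; it lies at |φ| = 90° − ε = 90° − 51.50° = 38.50°.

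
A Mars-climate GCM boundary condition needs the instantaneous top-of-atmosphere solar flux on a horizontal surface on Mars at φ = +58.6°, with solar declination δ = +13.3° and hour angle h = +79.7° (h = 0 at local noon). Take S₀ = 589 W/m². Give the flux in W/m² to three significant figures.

cos θ_z = sin φ sin δ + cos φ cos δ cos h = 0.196359 + 0.090659 = 0.287018.
Flux = S₀ · cos θ_z = 589 × 0.287018 = 169.1 W/m².

169 W/m²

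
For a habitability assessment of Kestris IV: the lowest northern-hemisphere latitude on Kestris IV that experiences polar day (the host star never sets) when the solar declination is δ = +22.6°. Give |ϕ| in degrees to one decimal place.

|ϕ| = 67.4°

Polar day requires cos h₀ = −tan ϕ tan δ ≤ −1, i.e. tan ϕ tan δ ≥ 1.
The boundary is |tan ϕ| · |tan δ| = 1, so |ϕ| = 90° − |δ| = 90° − 22.6° = 67.4° in the northern hemisphere.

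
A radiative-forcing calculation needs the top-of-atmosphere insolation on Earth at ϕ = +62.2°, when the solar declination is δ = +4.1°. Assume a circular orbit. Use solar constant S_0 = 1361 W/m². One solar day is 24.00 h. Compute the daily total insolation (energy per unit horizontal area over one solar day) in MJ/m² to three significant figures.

cos h₀ = −tan(+62.2°) tan(+4.100°) = -0.1360, h₀ = 1.7072 rad.
Bracket: h₀ sin ϕ sin δ + cos ϕ cos δ sin h₀ = 1.7072×0.88458×0.07150 + 0.46639×0.99744×0.99072 = 0.107976 + 0.460879 = 0.568855.
Q̄ = (S_0/π) × [bracket] = (1361/π) × 0.568855 = 246.44 W/m².
Daily total = Q̄ × 24.00 h × 3600 s/h = 246.44 × 24.00 × 3600 / 10⁶ = 21.29 MJ/m².

21.3 MJ/m²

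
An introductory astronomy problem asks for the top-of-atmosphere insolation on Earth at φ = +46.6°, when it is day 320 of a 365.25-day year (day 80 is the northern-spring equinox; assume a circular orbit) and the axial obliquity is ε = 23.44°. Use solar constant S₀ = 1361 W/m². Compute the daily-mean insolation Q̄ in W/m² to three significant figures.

Solar longitude: λ_s = 360° × (320 − 80)/365.25 = 236.550°.
sin δ = sin 23.44° × sin 236.550° = -0.33190, so δ = -19.384°.
cos H₀ = −tan(+46.6°) tan(-19.384°) = 0.3721, H₀ = 1.1896 rad.
Bracket: H₀ sin φ sin δ + cos φ cos δ sin H₀ = 1.1896×0.72657×-0.33190 + 0.68709×0.94331×0.92821 = -0.286870 + 0.601609 = 0.314739.
Q̄ = (S₀/π) × [bracket] = (1361/π) × 0.314739 = 136.4 W/m².

Q̄ ≈ 136 W/m²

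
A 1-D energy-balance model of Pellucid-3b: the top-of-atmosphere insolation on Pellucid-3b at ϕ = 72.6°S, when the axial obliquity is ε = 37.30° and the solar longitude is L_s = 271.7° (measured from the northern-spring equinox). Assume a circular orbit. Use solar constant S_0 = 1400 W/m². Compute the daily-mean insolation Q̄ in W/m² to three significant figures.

Solar declination: sin δ = sin ε · sin L_s = sin 37.30° × sin 271.7° = -0.60572, so δ = -37.281°.
cos h₀ = −tan(-72.6°) tan(-37.281°) = -2.4292 ≤ −1 ⇒ polar day, h₀ = π.
Bracket: h₀ sin ϕ sin δ + cos ϕ cos δ sin h₀ = 3.1416×-0.95424×-0.60572 + 0.29904×0.79568×0.00000 = 1.815852 + 0.000000 = 1.815852.
Q̄ = (S_0/π) × [bracket] = (1400/π) × 1.815852 = 809.2 W/m².

Q̄ ≈ 809 W/m²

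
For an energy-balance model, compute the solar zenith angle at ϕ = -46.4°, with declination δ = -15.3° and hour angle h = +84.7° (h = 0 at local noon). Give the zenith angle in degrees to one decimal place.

cos θ_z = sin ϕ sin δ + cos ϕ cos δ cos h = 0.191089 + 0.061443 = 0.252532.
θ_z = arccos(0.252532) = 75.4°.

θ_z = 75.4°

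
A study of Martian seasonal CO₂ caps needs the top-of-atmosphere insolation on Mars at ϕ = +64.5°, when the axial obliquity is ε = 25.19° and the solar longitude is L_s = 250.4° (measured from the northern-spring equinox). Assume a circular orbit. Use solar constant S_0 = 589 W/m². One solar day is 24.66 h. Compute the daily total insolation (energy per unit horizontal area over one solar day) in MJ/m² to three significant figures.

Solar declination: sin δ = sin ε · sin L_s = sin 25.19° × sin 250.4° = -0.40096, so δ = -23.638°.
cos h₀ = −tan(+64.5°) tan(-23.638°) = 0.9176, h₀ = 0.4087 rad.
Bracket: h₀ sin ϕ sin δ + cos ϕ cos δ sin h₀ = 0.4087×0.90259×-0.40096 + 0.43051×0.91610×0.39745 = -0.147910 + 0.156750 = 0.008840.
Q̄ = (S_0/π) × [bracket] = (589/π) × 0.008840 = 1.6574 W/m².
Daily total = Q̄ × 24.66 h × 3600 s/h = 1.6574 × 24.66 × 3600 / 10⁶ = 0.1471 MJ/m².

0.147 MJ/m²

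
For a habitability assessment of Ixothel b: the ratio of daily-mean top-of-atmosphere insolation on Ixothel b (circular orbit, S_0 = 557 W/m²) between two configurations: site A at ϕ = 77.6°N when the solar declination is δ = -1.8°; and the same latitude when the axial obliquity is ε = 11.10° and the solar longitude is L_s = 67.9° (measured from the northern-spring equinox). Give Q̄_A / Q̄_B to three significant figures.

Q̄_A / Q̄_B ≈ 0.300

— Configuration A (ϕ=+77.6°):
cos h₀ = −tan(+77.6°) tan(-1.800°) = 0.1429, h₀ = 1.4274 rad.
Bracket: h₀ sin ϕ sin δ + cos ϕ cos δ sin h₀ = 1.4274×0.97667×-0.03141 + 0.21474×0.99951×0.98973 = -0.043789 + 0.212430 = 0.168641.
Q̄ = (S_0/π) × [bracket] = (557/π) × 0.168641 = 29.900 W/m².
— Configuration B (ϕ=+77.6°):
Solar declination: sin δ = sin ε · sin L_s = sin 11.10° × sin 67.9° = 0.17838, so δ = +10.275°.
cos h₀ = −tan(+77.6°) tan(+10.275°) = -0.8245, h₀ = 2.5402 rad.
Bracket: h₀ sin ϕ sin δ + cos ϕ cos δ sin h₀ = 2.5402×0.97667×0.17838 + 0.21474×0.98396×0.56582 = 0.442550 + 0.119555 = 0.562105.
Q̄ = (S_0/π) × [bracket] = (557/π) × 0.562105 = 99.660 W/m².
Ratio Q̄_A / Q̄_B = 29.900 / 99.660 = 0.3000.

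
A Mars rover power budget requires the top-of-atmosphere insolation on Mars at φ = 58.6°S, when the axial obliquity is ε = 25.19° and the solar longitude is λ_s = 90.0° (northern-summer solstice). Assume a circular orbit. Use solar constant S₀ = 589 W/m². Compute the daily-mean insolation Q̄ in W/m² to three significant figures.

Q̄ ≈ 9.27 W/m²

Solar declination: sin δ = sin ε · sin λ_s = sin 25.19° × sin 90.0° = 0.42562, so δ = +25.190°.
cos H₀ = −tan(-58.6°) tan(+25.190°) = 0.7706, H₀ = 0.6911 rad.
Bracket: H₀ sin φ sin δ + cos φ cos δ sin H₀ = 0.6911×-0.85355×0.42562 + 0.52101×0.90490×0.63737 = -0.251068 + 0.300496 = 0.049428.
Q̄ = (S₀/π) × [bracket] = (589/π) × 0.049428 = 9.267 W/m².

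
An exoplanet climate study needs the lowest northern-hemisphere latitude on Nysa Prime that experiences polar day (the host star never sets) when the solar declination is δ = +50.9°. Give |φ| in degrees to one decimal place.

Polar day requires cos H₀ = −tan φ tan δ ≤ −1, i.e. tan φ tan δ ≥ 1.
The boundary is |tan φ| · |tan δ| = 1, so |φ| = 90° − |δ| = 90° − 50.9° = 39.1° in the northern hemisphere.

|φ| = 39.1°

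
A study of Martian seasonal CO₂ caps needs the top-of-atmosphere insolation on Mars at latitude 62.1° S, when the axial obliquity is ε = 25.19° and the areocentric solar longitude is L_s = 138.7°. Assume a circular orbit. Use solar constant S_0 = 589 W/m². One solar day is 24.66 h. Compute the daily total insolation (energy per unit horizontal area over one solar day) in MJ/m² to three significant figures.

2.16 MJ/m²

sin δ = sin 25.19° × sin 138.7° = 0.28091, so δ = +16.315°.
cos h₀ = −tan(-62.1°) tan(+16.315°) = 0.5528, h₀ = 0.9851 rad.
Bracket: h₀ sin ϕ sin δ + cos ϕ cos δ sin h₀ = 0.9851×-0.88377×0.28091 + 0.46793×0.95973×0.83331 = -0.244561 + 0.374228 = 0.129667.
Q̄ = (S_0/π) × [bracket] = (589/π) × 0.129667 = 24.311 W/m².
Daily total = Q̄ × 24.66 h × 3600 s/h = 24.311 × 24.66 × 3600 / 10⁶ = 2.158 MJ/m².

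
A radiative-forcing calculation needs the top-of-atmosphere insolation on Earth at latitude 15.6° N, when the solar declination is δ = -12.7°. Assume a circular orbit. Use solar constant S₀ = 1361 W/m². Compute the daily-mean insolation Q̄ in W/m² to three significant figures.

Q̄ ≈ 368 W/m²

cos H₀ = −tan(+15.6°) tan(-12.700°) = 0.0629, H₀ = 1.5078 rad.
Bracket: H₀ sin φ sin δ + cos φ cos δ sin H₀ = 1.5078×0.26892×-0.21985 + 0.96316×0.97553×0.99802 = -0.089144 + 0.937731 = 0.848587.
Q̄ = (S₀/π) × [bracket] = (1361/π) × 0.848587 = 367.6 W/m².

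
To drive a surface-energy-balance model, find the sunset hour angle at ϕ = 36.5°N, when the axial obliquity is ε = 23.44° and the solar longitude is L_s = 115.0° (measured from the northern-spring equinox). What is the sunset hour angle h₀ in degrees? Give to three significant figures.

h₀ = 107°

Solar declination: sin δ = sin ε · sin L_s = sin 23.44° × sin 115.0° = 0.36052, so δ = +21.132°.
cos h₀ = −tan ϕ · tan δ = −tan(+36.5°) × tan(+21.132°) = -0.2860, so h₀ = 1.8608 rad = 106.62°.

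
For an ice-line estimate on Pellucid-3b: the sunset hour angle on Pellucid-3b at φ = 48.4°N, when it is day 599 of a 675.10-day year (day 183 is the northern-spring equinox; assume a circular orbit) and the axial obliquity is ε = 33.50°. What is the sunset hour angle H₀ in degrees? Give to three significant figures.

H₀ = 63.5°

Solar longitude: λ_s = 360° × (599 − 183)/675.10 = 221.834°.
sin δ = sin 33.50° × sin 221.834° = -0.36813, so δ = -21.600°.
cos H₀ = −tan φ · tan δ = −tan(+48.4°) × tan(-21.600°) = 0.4459, so H₀ = 1.1086 rad = 63.52°.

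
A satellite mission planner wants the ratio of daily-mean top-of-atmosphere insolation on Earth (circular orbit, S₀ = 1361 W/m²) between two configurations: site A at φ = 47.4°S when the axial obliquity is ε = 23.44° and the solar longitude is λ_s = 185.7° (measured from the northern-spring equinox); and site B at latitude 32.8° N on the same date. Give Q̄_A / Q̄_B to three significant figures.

Q̄_A / Q̄_B ≈ 0.896

— Configuration A (φ=-47.4°):
Solar declination: sin δ = sin ε · sin λ_s = sin 23.44° × sin 185.7° = -0.03951, so δ = -2.264°.
cos H₀ = −tan(-47.4°) tan(-2.264°) = -0.0430, H₀ = 1.6138 rad.
Bracket: H₀ sin φ sin δ + cos φ cos δ sin H₀ = 1.6138×-0.73610×-0.03951 + 0.67688×0.99922×0.99908 = 0.046935 + 0.675730 = 0.722665.
Q̄ = (S₀/π) × [bracket] = (1361/π) × 0.722665 = 313.07 W/m².
— Configuration B (φ=+32.8°):
cos H₀ = −tan(+32.8°) tan(-2.264°) = 0.0255, H₀ = 1.5453 rad.
Bracket: H₀ sin φ sin δ + cos φ cos δ sin H₀ = 1.5453×0.54171×-0.03951 + 0.84057×0.99922×0.99968 = -0.033074 + 0.839646 = 0.806572.
Q̄ = (S₀/π) × [bracket] = (1361/π) × 0.806572 = 349.42 W/m².
Ratio Q̄_A / Q̄_B = 313.07 / 349.42 = 0.8960.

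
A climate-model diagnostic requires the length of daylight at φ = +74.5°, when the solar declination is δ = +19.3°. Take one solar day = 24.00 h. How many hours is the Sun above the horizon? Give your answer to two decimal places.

24.00 h

Sunrise equation: cos H₀ = −tan φ · tan δ = -1.2628 ≤ −1, so the Sun never sets (polar day) and H₀ = π.
Daylight = 2H₀/(2π) × 24.00 h = (3.1416/π) × 24.00 = 24.00 h.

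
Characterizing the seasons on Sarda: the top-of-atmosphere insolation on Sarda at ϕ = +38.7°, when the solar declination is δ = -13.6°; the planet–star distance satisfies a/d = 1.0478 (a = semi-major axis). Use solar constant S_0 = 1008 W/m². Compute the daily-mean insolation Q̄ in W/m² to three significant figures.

Q̄ ≈ 191 W/m²

cos h₀ = −tan(+38.7°) tan(-13.600°) = 0.1938, h₀ = 1.3757 rad.
Bracket: h₀ sin ϕ sin δ + cos ϕ cos δ sin h₀ = 1.3757×0.62524×-0.23514 + 0.78043×0.97196×0.98104 = -0.202254 + 0.744165 = 0.541911.
Inverse-square distance factor (a/d)² = 1.0478² = 1.097885.
Q̄ = (S_0/π) × 1.097885 × [bracket] = (1008/π) × 1.097885 × 0.541911 = 190.9 W/m².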